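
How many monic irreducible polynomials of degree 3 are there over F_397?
There are 20856792 monic irreducible polynomials of degree 3 over F_397

Each element of F_{397^3} that lies in no proper subfield is a root of exactly one monic irreducible of degree 3 over F_397, and each such polynomial has 3 distinct roots in F_{397^3}. By Möbius inversion the count is N_397(3) = (1/3) Σ_{d|3} μ(3/d) · 397^d = (1/3)(μ(3)·397^1 + μ(1)·397^3) = 62570376/3 = 20856792.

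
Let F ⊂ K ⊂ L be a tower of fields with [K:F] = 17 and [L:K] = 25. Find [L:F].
[L:F] = 425

The tower law says that for any tower of field extensions F ⊂ K ⊂ L with finite degrees, [L:F] = [L:K] · [K:F]. Here this gives [L:F] = 25 · 17 = 425.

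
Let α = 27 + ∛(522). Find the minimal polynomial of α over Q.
m_α(x) = x^3 - 81x^2 + 2187x - 20205

Set β = α - 27 = ∛(522), so β^3 = 522. Then (α - 27)^3 - 522 = 0, i.e. α is a root of g(x) = (x - 27)^3 - 522 = x^3 - 81x^2 + 2187x - 20205. Since g(x) = h(x - 27) where h(x) = x^3 - 522, and h is irreducible over Q (because 522 is not a perfect cube, so h has no rational root, and a monic cubic with no rational root is irreducible), g is also irreducible (irreducibility is preserved under the substitution x → x - 27). Hence m_α(x) = x^3 - 81x^2 + 2187x - 20205.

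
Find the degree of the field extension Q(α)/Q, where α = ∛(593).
[Q(α):Q] = 3

The minimal polynomial of α is x^3 - 593, irreducible over Q since 593 is not a perfect cube (so x^3 - 593 has no rational root). Hence [Q(α):Q] = deg(m_α) = 3.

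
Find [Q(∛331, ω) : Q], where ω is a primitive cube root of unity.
[Q(∛331, ω) : Q] = 6

[Q(∛331):Q] = 3 (min poly x^3 - 331, irreducible since 331 is not a perfect cube). [Q(ω):Q] = 2 (min poly x^2 + x + 1). Since Q(∛331) ⊂ R and ω ∉ R, we have ω ∉ Q(∛331), so x^2 + x + 1 remains irreducible over Q(∛331) and [Q(∛331, ω) : Q(∛331)] = 2. By the tower law, [Q(∛331, ω) : Q] = 3 · 2 = 6. (In fact Q(∛331, ω) is the splitting field of x^3 - 331 over Q.)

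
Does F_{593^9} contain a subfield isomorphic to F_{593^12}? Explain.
No: F_{593^12} is not a subfield of F_{593^9}

F_{p^m} embeds in F_{p^n} iff m | n. Here 12 ∤ 9 (since 9 = 0·12 + 9 with remainder 9 ≠ 0), so F_{593^12} is not a subfield of F_{593^9}. Equivalently: if it were, the tower law would give 12 = [F_{593^12}:F_593] dividing [F_{593^9}:F_593] = 9, contradiction.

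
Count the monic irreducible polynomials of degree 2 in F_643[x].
There are 206403 monic irreducible polynomials of degree 2 over F_643

Each element of F_{643^2} that lies in no proper subfield is a root of exactly one monic irreducible of degree 2 over F_643, and each such polynomial has 2 distinct roots in F_{643^2}. By Möbius inversion the count is N_643(2) = (1/2) Σ_{d|2} μ(2/d) · 643^d = (1/2)(μ(2)·643^1 + μ(1)·643^2) = 412806/2 = 206403.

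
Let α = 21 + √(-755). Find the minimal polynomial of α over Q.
m_α(x) = x^2 - 42x + 1196

From α - 21 = √(-755), squaring gives (α - 21)^2 = -755, i.e. α^2 - 42α + 441 = -755, so α^2 - 42α + 1196 = 0. The discriminant of x^2 - 42x + 1196 is (-42)^2 - 4·(1196) = 1764 - 4784 = -3020, and 4·(-755) is not a perfect square in Q since -755 is squarefree and ≠ 1. Hence x^2 - 42x + 1196 is irreducible over Q and is the minimal polynomial of α.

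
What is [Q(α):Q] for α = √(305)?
[Q(α):Q] = 2

[Q(α):Q] equals the degree of the minimal polynomial of α. Here α^2 = 305 and x^2 - 305 is irreducible (d = 305 is squarefree, ≠ 1, hence not a square), so deg(m_α) = 2. Thus [Q(α):Q] = 2.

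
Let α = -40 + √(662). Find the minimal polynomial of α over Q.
m_α(x) = x^2 + 80x + 938

From α + 40 = √(662), squaring gives (α + 40)^2 = 662, i.e. α^2 + 80α + 1600 = 662, so α^2 + 80α + 938 = 0. The discriminant of x^2 + 80x + 938 is (80)^2 - 4·(938) = 6400 - 3752 = 2648, and 4·(662) is not a perfect square in Q since 662 is squarefree and ≠ 1. Hence x^2 + 80x + 938 is irreducible over Q and is the minimal polynomial of α.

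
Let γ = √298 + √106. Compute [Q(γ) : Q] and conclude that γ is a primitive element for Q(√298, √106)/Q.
[Q(γ) : Q] = 4 (equivalently, Q(γ) = Q(√298, √106))

Obviously Q(γ) ⊆ Q(√298, √106), and [Q(√298, √106):Q] = 4 (since 298, 106 are distinct squarefree integers > 1 with 31588 not a perfect square). To show equality we compute the minimal polynomial of γ. From γ = √298 + √106: γ^2 = 298 + 2√(31588) + 106 = 404 + 2√(31588), so γ^2 - 404 = 2√(31588); squaring, (γ^2 - 404)^2 = 4·31588, i.e. γ^4 - 808γ^2 + 163216 - 126352 = 0, i.e. γ^4 - 808γ^2 + 36864 = 0. So γ is a root of x^4 - 808x^2 + 36864. This polynomial is irreducible over Q: it has no rational root (each ±√298 ± √106 is irrational), and any factorization into two quadratics over Q would force √(31588) ∈ Q (pairing opposite roots) or √298, √106 ∈ Q (other pairings), all impossible. Hence [Q(γ):Q] = 4 = [Q(√298, √106):Q], so Q(γ) = Q(√298, √106).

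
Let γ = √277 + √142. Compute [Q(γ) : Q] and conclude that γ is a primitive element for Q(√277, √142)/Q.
[Q(γ) : Q] = 4 (equivalently, Q(γ) = Q(√277, √142))

Obviously Q(γ) ⊆ Q(√277, √142), and [Q(√277, √142):Q] = 4 (since 277, 142 are distinct squarefree integers > 1 with 39334 not a perfect square). To show equality we compute the minimal polynomial of γ. From γ = √277 + √142: γ^2 = 277 + 2√(39334) + 142 = 419 + 2√(39334), so γ^2 - 419 = 2√(39334); squaring, (γ^2 - 419)^2 = 4·39334, i.e. γ^4 - 838γ^2 + 175561 - 157336 = 0, i.e. γ^4 - 838γ^2 + 18225 = 0. So γ is a root of x^4 - 838x^2 + 18225. This polynomial is irreducible over Q: it has no rational root (each ±√277 ± √142 is irrational), and any factorization into two quadratics over Q would force √(39334) ∈ Q (pairing opposite roots) or √277, √142 ∈ Q (other pairings), all impossible. Hence [Q(γ):Q] = 4 = [Q(√277, √142):Q], so Q(γ) = Q(√277, √142).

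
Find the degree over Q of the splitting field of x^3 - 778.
[K : Q] = 6

The roots of x^3 - 778 are ∛778, ω∛778, ω^2∛778 where ω = e^(2πi/3) is a primitive cube root of unity, so K = Q(∛778, ω). Now [Q(∛778):Q] = 3 (since 778 is not a perfect cube, x^3 - 778 is irreducible) and [Q(ω):Q] = 2. Both 2 and 3 divide [K:Q], and [K:Q] ≤ 3·2 = 6, so [K:Q] = 6. (Equivalently: Q(∛778) ⊂ R but ω ∉ R, so [K : Q(∛778)] = 2.)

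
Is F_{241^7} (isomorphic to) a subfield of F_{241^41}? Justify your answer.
No: F_{241^7} is not a subfield of F_{241^41}

F_{p^m} embeds in F_{p^n} iff m | n. Here 7 ∤ 41 (since 41 = 5·7 + 6 with remainder 6 ≠ 0), so F_{241^7} is not a subfield of F_{241^41}. Equivalently: if it were, the tower law would give 7 = [F_{241^7}:F_241] dividing [F_{241^41}:F_241] = 41, contradiction.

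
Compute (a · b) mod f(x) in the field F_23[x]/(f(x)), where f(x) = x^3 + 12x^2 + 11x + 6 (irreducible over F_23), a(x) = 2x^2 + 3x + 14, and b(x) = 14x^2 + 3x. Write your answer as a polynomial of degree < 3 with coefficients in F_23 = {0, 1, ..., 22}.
a · b ≡ 18x^2 + 6x + 3 (mod f(x))

Multiply in F_23[x]: a(x)·b(x) = (2x^2 + 3x + 14)·(14x^2 + 3x) = 5x^4 + 2x^3 + 21x^2 + 19x. This has degree ≥ 3, so divide by f(x) over F_23: 5x^4 + 2x^3 + 21x^2 + 19x = (5x + 11)·(x^3 + 12x^2 + 11x + 6) + (18x^2 + 6x + 3). Hence a·b ≡ 18x^2 + 6x + 3 (mod f). (F_23[x]/(f) is a field with 23^3 = 12167 elements since f is irreducible of degree 3.)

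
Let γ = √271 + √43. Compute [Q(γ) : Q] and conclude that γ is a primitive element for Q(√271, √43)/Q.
[Q(γ) : Q] = 4 (equivalently, Q(γ) = Q(√271, √43))

Obviously Q(γ) ⊆ Q(√271, √43), and [Q(√271, √43):Q] = 4 (since 271, 43 are distinct squarefree integers > 1 with 11653 not a perfect square). To show equality we compute the minimal polynomial of γ. From γ = √271 + √43: γ^2 = 271 + 2√(11653) + 43 = 314 + 2√(11653), so γ^2 - 314 = 2√(11653); squaring, (γ^2 - 314)^2 = 4·11653, i.e. γ^4 - 628γ^2 + 98596 - 46612 = 0, i.e. γ^4 - 628γ^2 + 51984 = 0. So γ is a root of x^4 - 628x^2 + 51984. This polynomial is irreducible over Q: it has no rational root (each ±√271 ± √43 is irrational), and any factorization into two quadratics over Q would force √(11653) ∈ Q (pairing opposite roots) or √271, √43 ∈ Q (other pairings), all impossible. Hence [Q(γ):Q] = 4 = [Q(√271, √43):Q], so Q(γ) = Q(√271, √43).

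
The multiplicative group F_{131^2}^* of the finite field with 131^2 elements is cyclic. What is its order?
|F_{131^2}^*| = 17160

F_{131^2} has 131^2 = 17161 elements; its multiplicative group consists of all nonzero elements, so |F_{131^2}^*| = 17161 - 1 = 17160. (It is cyclic since any finite subgroup of the multiplicative group of a field is cyclic.)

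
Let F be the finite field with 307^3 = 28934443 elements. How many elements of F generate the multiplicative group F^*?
There are φ(28934442) = 8854272 primitive elements

F_q^* is cyclic of order q - 1 = 28934442. A cyclic group of order m has exactly φ(m) generators. Here m = 28934442 = 2 · 3^3 · 17 · 43 · 733, so the number of primitive elements is φ(28934442) = 8854272.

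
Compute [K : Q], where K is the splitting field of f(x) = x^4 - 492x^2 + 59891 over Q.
[K : Q] = 4

Solving the quadratic in x^2: x^2 = (492 ± √(492^2 - 4·59891))/2 = (492 ± √2500)/2 = (492 ± 50)/2, giving x^2 = 271 or x^2 = 221. So f(x) = (x^2 - 271)(x^2 - 221) and the roots of f are ±√271, ±√221. Hence the splitting field is K = Q(√271, √221). Since 271 and 221 are distinct squarefree integers > 1, their product 59891 is not a perfect square, so √221 ∉ Q(√271). By the tower law [K:Q] = [Q(√271,√221):Q(√271)] · [Q(√271):Q] = 2 · 2 = 4.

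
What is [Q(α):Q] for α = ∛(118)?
[Q(α):Q] = 3

The minimal polynomial of α is x^3 - 118, irreducible over Q since 118 is not a perfect cube (so x^3 - 118 has no rational root). Hence [Q(α):Q] = deg(m_α) = 3.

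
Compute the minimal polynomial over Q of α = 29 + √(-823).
m_α(x) = x^2 - 58x + 1664

From α - 29 = √(-823), squaring gives (α - 29)^2 = -823, i.e. α^2 - 58α + 841 = -823, so α^2 - 58α + 1664 = 0. The discriminant of x^2 - 58x + 1664 is (-58)^2 - 4·(1664) = 3364 - 6656 = -3292, and 4·(-823) is not a perfect square in Q since -823 is squarefree and ≠ 1. Hence x^2 - 58x + 1664 is irreducible over Q and is the minimal polynomial of α.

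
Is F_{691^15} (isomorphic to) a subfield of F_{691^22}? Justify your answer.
No: F_{691^15} is not a subfield of F_{691^22}

F_{p^m} embeds in F_{p^n} iff m | n. Here 15 ∤ 22 (since 22 = 1·15 + 7 with remainder 7 ≠ 0), so F_{691^15} is not a subfield of F_{691^22}. Equivalently: if it were, the tower law would give 15 = [F_{691^15}:F_691] dividing [F_{691^22}:F_691] = 22, contradiction.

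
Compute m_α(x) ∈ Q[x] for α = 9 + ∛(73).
m_α(x) = x^3 - 27x^2 + 243x - 802

Set β = α - 9 = ∛(73), so β^3 = 73. Then (α - 9)^3 - 73 = 0, i.e. α is a root of g(x) = (x - 9)^3 - 73 = x^3 - 27x^2 + 243x - 802. Since g(x) = h(x - 9) where h(x) = x^3 - 73, and h is irreducible over Q (because 73 is not a perfect cube, so h has no rational root, and a monic cubic with no rational root is irreducible), g is also irreducible (irreducibility is preserved under the substitution x → x - 9). Hence m_α(x) = x^3 - 27x^2 + 243x - 802.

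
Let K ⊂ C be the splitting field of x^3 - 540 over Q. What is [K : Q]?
[K : Q] = 6

The roots of x^3 - 540 are ∛540, ω∛540, ω^2∛540 where ω = e^(2πi/3) is a primitive cube root of unity, so K = Q(∛540, ω). Now [Q(∛540):Q] = 3 (since 540 is not a perfect cube, x^3 - 540 is irreducible) and [Q(ω):Q] = 2. Both 2 and 3 divide [K:Q], and [K:Q] ≤ 3·2 = 6, so [K:Q] = 6. (Equivalently: Q(∛540) ⊂ R but ω ∉ R, so [K : Q(∛540)] = 2.)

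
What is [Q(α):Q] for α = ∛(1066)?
[Q(α):Q] = 3

The minimal polynomial of α is x^3 - 1066, irreducible over Q since 1066 is not a perfect cube (so x^3 - 1066 has no rational root). Hence [Q(α):Q] = deg(m_α) = 3.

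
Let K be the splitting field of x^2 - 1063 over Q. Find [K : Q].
[K : Q] = 2

f(x) = x^2 - 1063 factors as (x - √1063)(x + √1063). The splitting field is K = Q(√1063). Since 1063 is squarefree and > 1, it is not a perfect square, so x^2 - 1063 is irreducible over Q and [Q(√1063) : Q] = 2. Hence [K : Q] = 2.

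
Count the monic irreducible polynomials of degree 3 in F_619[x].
There are 79058680 monic irreducible polynomials of degree 3 over F_619

Each element of F_{619^3} that lies in no proper subfield is a root of exactly one monic irreducible of degree 3 over F_619, and each such polynomial has 3 distinct roots in F_{619^3}. By Möbius inversion the count is N_619(3) = (1/3) Σ_{d|3} μ(3/d) · 619^d = (1/3)(μ(3)·619^1 + μ(1)·619^3) = 237176040/3 = 79058680.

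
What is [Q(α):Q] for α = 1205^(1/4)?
[Q(α):Q] = 4

α is a root of x^4 - 1205. By Eisenstein's criterion at the prime p = 5 (which divides the constant term 1205 but p^2 = 25 does not, since 1205 is squarefree), x^4 - 1205 is irreducible over Q. Hence [Q(α):Q] = 4.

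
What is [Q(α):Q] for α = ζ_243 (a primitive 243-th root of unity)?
[Q(α):Q] = 162

The minimal polynomial of ζ_243 over Q is the 243-th cyclotomic polynomial Φ_243(x), which is irreducible over Q and has degree φ(243) = 162. Hence [Q(α):Q] = φ(243) = 162.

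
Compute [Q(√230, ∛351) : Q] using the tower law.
[Q(√230, ∛351) : Q] = 6

Let L = Q(√230, ∛351). Since Q(√230) ⊂ L and [Q(√230):Q] = 2, the tower law gives 2 | [L:Q]. Likewise Q(∛351) ⊂ L with [Q(∛351):Q] = 3 (because 351 is not a perfect cube), so 3 | [L:Q]. As gcd(2,3) = 1, [L:Q] is divisible by 6. Conversely L is generated over Q by √230 and ∛351, so [L:Q] ≤ 2·3 = 6. Therefore [Q(√230, ∛351) : Q] = 6.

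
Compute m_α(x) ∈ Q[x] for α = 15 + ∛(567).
m_α(x) = x^3 - 45x^2 + 675x - 3942

Set β = α - 15 = ∛(567), so β^3 = 567. Then (α - 15)^3 - 567 = 0, i.e. α is a root of g(x) = (x - 15)^3 - 567 = x^3 - 45x^2 + 675x - 3942. Since g(x) = h(x - 15) where h(x) = x^3 - 567, and h is irreducible over Q (because 567 is not a perfect cube, so h has no rational root, and a monic cubic with no rational root is irreducible), g is also irreducible (irreducibility is preserved under the substitution x → x - 15). Hence m_α(x) = x^3 - 45x^2 + 675x - 3942.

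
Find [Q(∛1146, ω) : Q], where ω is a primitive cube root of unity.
[Q(∛1146, ω) : Q] = 6

[Q(∛1146):Q] = 3 (min poly x^3 - 1146, irreducible since 1146 is not a perfect cube). [Q(ω):Q] = 2 (min poly x^2 + x + 1). Since Q(∛1146) ⊂ R and ω ∉ R, we have ω ∉ Q(∛1146), so x^2 + x + 1 remains irreducible over Q(∛1146) and [Q(∛1146, ω) : Q(∛1146)] = 2. By the tower law, [Q(∛1146, ω) : Q] = 3 · 2 = 6. (In fact Q(∛1146, ω) is the splitting field of x^3 - 1146 over Q.)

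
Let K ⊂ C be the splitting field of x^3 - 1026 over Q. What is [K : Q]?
[K : Q] = 6

The roots of x^3 - 1026 are ∛1026, ω∛1026, ω^2∛1026 where ω = e^(2πi/3) is a primitive cube root of unity, so K = Q(∛1026, ω). Now [Q(∛1026):Q] = 3 (since 1026 is not a perfect cube, x^3 - 1026 is irreducible) and [Q(ω):Q] = 2. Both 2 and 3 divide [K:Q], and [K:Q] ≤ 3·2 = 6, so [K:Q] = 6. (Equivalently: Q(∛1026) ⊂ R but ω ∉ R, so [K : Q(∛1026)] = 2.)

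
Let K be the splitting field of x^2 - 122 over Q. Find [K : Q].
[K : Q] = 2

f(x) = x^2 - 122 factors as (x - √122)(x + √122). The splitting field is K = Q(√122). Since 122 is squarefree and > 1, it is not a perfect square, so x^2 - 122 is irreducible over Q and [Q(√122) : Q] = 2. Hence [K : Q] = 2.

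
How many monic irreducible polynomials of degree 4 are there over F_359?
There are 4152545820 monic irreducible polynomials of degree 4 over F_359

Each element of F_{359^4} that lies in no proper subfield is a root of exactly one monic irreducible of degree 4 over F_359, and each such polynomial has 4 distinct roots in F_{359^4}. By Möbius inversion the count is N_359(4) = (1/4) Σ_{d|4} μ(4/d) · 359^d = (1/4)(μ(4)·359^1 + μ(2)·359^2 + μ(1)·359^4) = 16610183280/4 = 4152545820.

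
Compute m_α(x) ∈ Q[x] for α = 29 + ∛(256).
m_α(x) = x^3 - 87x^2 + 2523x - 24645

Set β = α - 29 = ∛(256), so β^3 = 256. Then (α - 29)^3 - 256 = 0, i.e. α is a root of g(x) = (x - 29)^3 - 256 = x^3 - 87x^2 + 2523x - 24645. Since g(x) = h(x - 29) where h(x) = x^3 - 256, and h is irreducible over Q (because 256 is not a perfect cube, so h has no rational root, and a monic cubic with no rational root is irreducible), g is also irreducible (irreducibility is preserved under the substitution x → x - 29). Hence m_α(x) = x^3 - 87x^2 + 2523x - 24645.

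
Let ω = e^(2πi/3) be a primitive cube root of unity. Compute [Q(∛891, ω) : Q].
[Q(∛891, ω) : Q] = 6

[Q(∛891):Q] = 3 (min poly x^3 - 891, irreducible since 891 is not a perfect cube). [Q(ω):Q] = 2 (min poly x^2 + x + 1). Since Q(∛891) ⊂ R and ω ∉ R, we have ω ∉ Q(∛891), so x^2 + x + 1 remains irreducible over Q(∛891) and [Q(∛891, ω) : Q(∛891)] = 2. By the tower law, [Q(∛891, ω) : Q] = 3 · 2 = 6. (In fact Q(∛891, ω) is the splitting field of x^3 - 891 over Q.)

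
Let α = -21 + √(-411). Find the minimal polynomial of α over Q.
m_α(x) = x^2 + 42x + 852

From α + 21 = √(-411), squaring gives (α + 21)^2 = -411, i.e. α^2 + 42α + 441 = -411, so α^2 + 42α + 852 = 0. The discriminant of x^2 + 42x + 852 is (42)^2 - 4·(852) = 1764 - 3408 = -1644, and 4·(-411) is not a perfect square in Q since -411 is squarefree and ≠ 1. Hence x^2 + 42x + 852 is irreducible over Q and is the minimal polynomial of α.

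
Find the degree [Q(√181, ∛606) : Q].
[Q(√181, ∛606) : Q] = 6

Let L = Q(√181, ∛606). Since Q(√181) ⊂ L and [Q(√181):Q] = 2, the tower law gives 2 | [L:Q]. Likewise Q(∛606) ⊂ L with [Q(∛606):Q] = 3 (because 606 is not a perfect cube), so 3 | [L:Q]. As gcd(2,3) = 1, [L:Q] is divisible by 6. Conversely L is generated over Q by √181 and ∛606, so [L:Q] ≤ 2·3 = 6. Therefore [Q(√181, ∛606) : Q] = 6.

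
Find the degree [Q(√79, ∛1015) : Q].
[Q(√79, ∛1015) : Q] = 6

Let L = Q(√79, ∛1015). Since Q(√79) ⊂ L and [Q(√79):Q] = 2, the tower law gives 2 | [L:Q]. Likewise Q(∛1015) ⊂ L with [Q(∛1015):Q] = 3 (because 1015 is not a perfect cube), so 3 | [L:Q]. As gcd(2,3) = 1, [L:Q] is divisible by 6. Conversely L is generated over Q by √79 and ∛1015, so [L:Q] ≤ 2·3 = 6. Therefore [Q(√79, ∛1015) : Q] = 6.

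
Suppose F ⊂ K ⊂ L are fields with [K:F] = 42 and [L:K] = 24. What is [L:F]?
[L:F] = 1008

The tower law says that for any tower of field extensions F ⊂ K ⊂ L with finite degrees, [L:F] = [L:K] · [K:F]. Here this gives [L:F] = 24 · 42 = 1008.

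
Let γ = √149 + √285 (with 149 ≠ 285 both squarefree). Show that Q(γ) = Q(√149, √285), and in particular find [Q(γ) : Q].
[Q(γ) : Q] = 4 (equivalently, Q(γ) = Q(√149, √285))

Obviously Q(γ) ⊆ Q(√149, √285), and [Q(√149, √285):Q] = 4 (since 149, 285 are distinct squarefree integers > 1 with 42465 not a perfect square). To show equality we compute the minimal polynomial of γ. From γ = √149 + √285: γ^2 = 149 + 2√(42465) + 285 = 434 + 2√(42465), so γ^2 - 434 = 2√(42465); squaring, (γ^2 - 434)^2 = 4·42465, i.e. γ^4 - 868γ^2 + 188356 - 169860 = 0, i.e. γ^4 - 868γ^2 + 18496 = 0. So γ is a root of x^4 - 868x^2 + 18496. This polynomial is irreducible over Q: it has no rational root (each ±√149 ± √285 is irrational), and any factorization into two quadratics over Q would force √(42465) ∈ Q (pairing opposite roots) or √149, √285 ∈ Q (other pairings), all impossible. Hence [Q(γ):Q] = 4 = [Q(√149, √285):Q], so Q(γ) = Q(√149, √285).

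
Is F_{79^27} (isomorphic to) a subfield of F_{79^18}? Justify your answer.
No: F_{79^27} is not a subfield of F_{79^18}

F_{p^m} embeds in F_{p^n} iff m | n. Here 27 ∤ 18 (since 18 = 0·27 + 18 with remainder 18 ≠ 0), so F_{79^27} is not a subfield of F_{79^18}. Equivalently: if it were, the tower law would give 27 = [F_{79^27}:F_79] dividing [F_{79^18}:F_79] = 18, contradiction.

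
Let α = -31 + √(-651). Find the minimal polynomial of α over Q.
m_α(x) = x^2 + 62x + 1612

From α + 31 = √(-651), squaring gives (α + 31)^2 = -651, i.e. α^2 + 62α + 961 = -651, so α^2 + 62α + 1612 = 0. The discriminant of x^2 + 62x + 1612 is (62)^2 - 4·(1612) = 3844 - 6448 = -2604, and 4·(-651) is not a perfect square in Q since -651 is squarefree and ≠ 1. Hence x^2 + 62x + 1612 is irreducible over Q and is the minimal polynomial of α.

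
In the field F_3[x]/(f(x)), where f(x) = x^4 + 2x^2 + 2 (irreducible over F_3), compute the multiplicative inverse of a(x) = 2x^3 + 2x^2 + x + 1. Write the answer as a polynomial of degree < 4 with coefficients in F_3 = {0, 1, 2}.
a(x)^(-1) ≡ 2x^3 + x^2 + 2x + 1 (mod f(x))

Since f is irreducible over F_3, F_3[x]/(f) is a field and a(x) ≠ 0 has an inverse. Apply the extended Euclidean algorithm to f(x) and a(x) in F_3[x]: f(x) = (2x + 1)·a(x) + (x^2 + 1);  a(x) = (2x + 2)·(x^2 + 1) + (2x + 2);  (x^2 + 1) = (2x + 1)·(2x + 2) + (2). The last nonzero remainder is the constant 2 = gcd(f, a) in F_3. Back-substituting through the division chain expresses 2 = s(x)·a(x) + t(x)·f(x) with s(x) ≡ x^3 + 2x^2 + x + 2 (mod f), so (x^3 + 2x^2 + x + 2)·a(x) ≡ 2 (mod f). Multiplying by 2^(-1) ≡ 2 in F_3 gives a(x)^(-1) ≡ 2·(x^3 + 2x^2 + x + 2) ≡ 2x^3 + x^2 + 2x + 1 (mod f). Check: (2x^3 + 2x^2 + x + 1)·(2x^3 + x^2 + 2x + 1) = x^6 + 2x^4 + 2x^2 + 1 ≡ 1 (mod x^4 + 2x^2 + 2).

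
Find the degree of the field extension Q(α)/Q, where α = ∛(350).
[Q(α):Q] = 3

The minimal polynomial of α is x^3 - 350, irreducible over Q since 350 is not a perfect cube (so x^3 - 350 has no rational root). Hence [Q(α):Q] = deg(m_α) = 3.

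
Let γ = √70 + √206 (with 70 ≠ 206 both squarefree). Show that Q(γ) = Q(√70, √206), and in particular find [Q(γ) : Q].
[Q(γ) : Q] = 4 (equivalently, Q(γ) = Q(√70, √206))

Obviously Q(γ) ⊆ Q(√70, √206), and [Q(√70, √206):Q] = 4 (since 70, 206 are distinct squarefree integers > 1 with 14420 not a perfect square). To show equality we compute the minimal polynomial of γ. From γ = √70 + √206: γ^2 = 70 + 2√(14420) + 206 = 276 + 2√(14420), so γ^2 - 276 = 2√(14420); squaring, (γ^2 - 276)^2 = 4·14420, i.e. γ^4 - 552γ^2 + 76176 - 57680 = 0, i.e. γ^4 - 552γ^2 + 18496 = 0. So γ is a root of x^4 - 552x^2 + 18496. This polynomial is irreducible over Q: it has no rational root (each ±√70 ± √206 is irrational), and any factorization into two quadratics over Q would force √(14420) ∈ Q (pairing opposite roots) or √70, √206 ∈ Q (other pairings), all impossible. Hence [Q(γ):Q] = 4 = [Q(√70, √206):Q], so Q(γ) = Q(√70, √206).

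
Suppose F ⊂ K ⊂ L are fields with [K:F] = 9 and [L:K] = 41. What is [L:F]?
[L:F] = 369

The tower law says that for any tower of field extensions F ⊂ K ⊂ L with finite degrees, [L:F] = [L:K] · [K:F]. Here this gives [L:F] = 41 · 9 = 369.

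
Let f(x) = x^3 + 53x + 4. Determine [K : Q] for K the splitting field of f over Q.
[K : Q] = 6

By the rational root test, any rational root of the monic integer polynomial f(x) = x^3 + 53x + 4 must be an integer dividing the constant term 4, i.e. one of ±{1, 2, 4}. Evaluating: f(1) = 58, f(-1) = -50, f(2) = 118, f(-2) = -110, f(4) = 280, f(-4) = -272; none is 0, so f has no rational root and is therefore irreducible over Q (a cubic with no linear factor over a field is irreducible). For an irreducible cubic, the Galois group is A_3 or S_3 according as the discriminant disc(f) = -4a^3 - 27b^2 = -4·(53)^3 - 27·(4)^2 = -595940 is or is not a square in Q. Here disc(f) = -595940 is not a perfect square in Q, so the Galois group of f over Q is not contained in A_3 and must be all of S_3. The splitting field has degree |S_3| = 6 over Q, so [K : Q] = 6.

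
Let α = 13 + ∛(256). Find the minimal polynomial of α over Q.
m_α(x) = x^3 - 39x^2 + 507x - 2453

Set β = α - 13 = ∛(256), so β^3 = 256. Then (α - 13)^3 - 256 = 0, i.e. α is a root of g(x) = (x - 13)^3 - 256 = x^3 - 39x^2 + 507x - 2453. Since g(x) = h(x - 13) where h(x) = x^3 - 256, and h is irreducible over Q (because 256 is not a perfect cube, so h has no rational root, and a monic cubic with no rational root is irreducible), g is also irreducible (irreducibility is preserved under the substitution x → x - 13). Hence m_α(x) = x^3 - 39x^2 + 507x - 2453.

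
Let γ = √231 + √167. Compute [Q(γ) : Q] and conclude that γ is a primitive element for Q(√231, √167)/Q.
[Q(γ) : Q] = 4 (equivalently, Q(γ) = Q(√231, √167))

Obviously Q(γ) ⊆ Q(√231, √167), and [Q(√231, √167):Q] = 4 (since 231, 167 are distinct squarefree integers > 1 with 38577 not a perfect square). To show equality we compute the minimal polynomial of γ. From γ = √231 + √167: γ^2 = 231 + 2√(38577) + 167 = 398 + 2√(38577), so γ^2 - 398 = 2√(38577); squaring, (γ^2 - 398)^2 = 4·38577, i.e. γ^4 - 796γ^2 + 158404 - 154308 = 0, i.e. γ^4 - 796γ^2 + 4096 = 0. So γ is a root of x^4 - 796x^2 + 4096. This polynomial is irreducible over Q: it has no rational root (each ±√231 ± √167 is irrational), and any factorization into two quadratics over Q would force √(38577) ∈ Q (pairing opposite roots) or √231, √167 ∈ Q (other pairings), all impossible. Hence [Q(γ):Q] = 4 = [Q(√231, √167):Q], so Q(γ) = Q(√231, √167).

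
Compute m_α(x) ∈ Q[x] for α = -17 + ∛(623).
m_α(x) = x^3 + 51x^2 + 867x + 4290

Set β = α + 17 = ∛(623), so β^3 = 623. Then (α + 17)^3 - 623 = 0, i.e. α is a root of g(x) = (x + 17)^3 - 623 = x^3 + 51x^2 + 867x + 4290. Since g(x) = h(x + 17) where h(x) = x^3 - 623, and h is irreducible over Q (because 623 is not a perfect cube, so h has no rational root, and a monic cubic with no rational root is irreducible), g is also irreducible (irreducibility is preserved under the substitution x → x + 17). Hence m_α(x) = x^3 + 51x^2 + 867x + 4290.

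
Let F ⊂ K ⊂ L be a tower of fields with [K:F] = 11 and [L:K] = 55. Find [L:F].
[L:F] = 605

The tower law says that for any tower of field extensions F ⊂ K ⊂ L with finite degrees, [L:F] = [L:K] · [K:F]. Here this gives [L:F] = 55 · 11 = 605.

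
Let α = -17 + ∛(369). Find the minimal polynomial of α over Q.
m_α(x) = x^3 + 51x^2 + 867x + 4544

Set β = α + 17 = ∛(369), so β^3 = 369. Then (α + 17)^3 - 369 = 0, i.e. α is a root of g(x) = (x + 17)^3 - 369 = x^3 + 51x^2 + 867x + 4544. Since g(x) = h(x + 17) where h(x) = x^3 - 369, and h is irreducible over Q (because 369 is not a perfect cube, so h has no rational root, and a monic cubic with no rational root is irreducible), g is also irreducible (irreducibility is preserved under the substitution x → x + 17). Hence m_α(x) = x^3 + 51x^2 + 867x + 4544.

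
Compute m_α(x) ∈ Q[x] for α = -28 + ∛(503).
m_α(x) = x^3 + 84x^2 + 2352x + 21449

Set β = α + 28 = ∛(503), so β^3 = 503. Then (α + 28)^3 - 503 = 0, i.e. α is a root of g(x) = (x + 28)^3 - 503 = x^3 + 84x^2 + 2352x + 21449. Since g(x) = h(x + 28) where h(x) = x^3 - 503, and h is irreducible over Q (because 503 is not a perfect cube, so h has no rational root, and a monic cubic with no rational root is irreducible), g is also irreducible (irreducibility is preserved under the substitution x → x + 28). Hence m_α(x) = x^3 + 84x^2 + 2352x + 21449.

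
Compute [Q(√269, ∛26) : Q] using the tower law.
[Q(√269, ∛26) : Q] = 6

Let L = Q(√269, ∛26). Since Q(√269) ⊂ L and [Q(√269):Q] = 2, the tower law gives 2 | [L:Q]. Likewise Q(∛26) ⊂ L with [Q(∛26):Q] = 3 (because 26 is not a perfect cube), so 3 | [L:Q]. As gcd(2,3) = 1, [L:Q] is divisible by 6. Conversely L is generated over Q by √269 and ∛26, so [L:Q] ≤ 2·3 = 6. Therefore [Q(√269, ∛26) : Q] = 6.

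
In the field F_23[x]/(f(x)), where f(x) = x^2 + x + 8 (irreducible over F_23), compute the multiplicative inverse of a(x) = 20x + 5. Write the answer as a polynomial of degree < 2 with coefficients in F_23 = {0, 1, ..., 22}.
a(x)^(-1) ≡ 22x + 5 (mod f(x))

Since f is irreducible over F_23, F_23[x]/(f) is a field and a(x) ≠ 0 has an inverse. Apply the extended Euclidean algorithm to f(x) and a(x) in F_23[x]: f(x) = (15x + 17)·a(x) + (15). The last nonzero remainder is the constant 15 = gcd(f, a) in F_23. Back-substituting through the division chain expresses 15 = s(x)·a(x) + t(x)·f(x) with s(x) ≡ 8x + 6 (mod f), so (8x + 6)·a(x) ≡ 15 (mod f). Multiplying by 15^(-1) ≡ 20 in F_23 gives a(x)^(-1) ≡ 20·(8x + 6) ≡ 22x + 5 (mod f). Check: (20x + 5)·(22x + 5) = 3x^2 + 3x + 2 ≡ 1 (mod x^2 + x + 8).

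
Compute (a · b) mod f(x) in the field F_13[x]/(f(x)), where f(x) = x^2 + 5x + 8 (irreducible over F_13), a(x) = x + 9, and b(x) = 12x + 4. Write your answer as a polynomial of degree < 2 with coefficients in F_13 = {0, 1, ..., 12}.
a · b ≡ 5 (mod f(x))

Multiply in F_13[x]: a(x)·b(x) = (x + 9)·(12x + 4) = 12x^2 + 8x + 10. This has degree ≥ 2, so divide by f(x) over F_13: 12x^2 + 8x + 10 = (12)·(x^2 + 5x + 8) + (5). Hence a·b ≡ 5 (mod f). (F_13[x]/(f) is a field with 13^2 = 169 elements since f is irreducible of degree 2.)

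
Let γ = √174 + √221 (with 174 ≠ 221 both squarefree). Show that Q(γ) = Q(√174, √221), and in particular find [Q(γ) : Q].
[Q(γ) : Q] = 4 (equivalently, Q(γ) = Q(√174, √221))

Obviously Q(γ) ⊆ Q(√174, √221), and [Q(√174, √221):Q] = 4 (since 174, 221 are distinct squarefree integers > 1 with 38454 not a perfect square). To show equality we compute the minimal polynomial of γ. From γ = √174 + √221: γ^2 = 174 + 2√(38454) + 221 = 395 + 2√(38454), so γ^2 - 395 = 2√(38454); squaring, (γ^2 - 395)^2 = 4·38454, i.e. γ^4 - 790γ^2 + 156025 - 153816 = 0, i.e. γ^4 - 790γ^2 + 2209 = 0. So γ is a root of x^4 - 790x^2 + 2209. This polynomial is irreducible over Q: it has no rational root (each ±√174 ± √221 is irrational), and any factorization into two quadratics over Q would force √(38454) ∈ Q (pairing opposite roots) or √174, √221 ∈ Q (other pairings), all impossible. Hence [Q(γ):Q] = 4 = [Q(√174, √221):Q], so Q(γ) = Q(√174, √221).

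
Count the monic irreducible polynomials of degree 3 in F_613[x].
There are 76781928 monic irreducible polynomials of degree 3 over F_613

Each element of F_{613^3} that lies in no proper subfield is a root of exactly one monic irreducible of degree 3 over F_613, and each such polynomial has 3 distinct roots in F_{613^3}. By Möbius inversion the count is N_613(3) = (1/3) Σ_{d|3} μ(3/d) · 613^d = (1/3)(μ(3)·613^1 + μ(1)·613^3) = 230345784/3 = 76781928.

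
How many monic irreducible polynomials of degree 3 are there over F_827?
There are 188536152 monic irreducible polynomials of degree 3 over F_827

Each element of F_{827^3} that lies in no proper subfield is a root of exactly one monic irreducible of degree 3 over F_827, and each such polynomial has 3 distinct roots in F_{827^3}. By Möbius inversion the count is N_827(3) = (1/3) Σ_{d|3} μ(3/d) · 827^d = (1/3)(μ(3)·827^1 + μ(1)·827^3) = 565608456/3 = 188536152.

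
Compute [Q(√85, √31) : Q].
[Q(√85, √31) : Q] = 4

[Q(√85):Q] = 2 (min poly x^2 - 85, irreducible since 85 is squarefree > 1). For the top step, suppose √31 ∈ Q(√85), say √31 = c + d√85 with c, d ∈ Q. Squaring: 31 = c^2 + 85d^2 + 2cd√85. Since √85 ∉ Q this forces 2cd = 0. If d = 0 then √31 = c ∈ Q, contradicting 31 squarefree > 1. If c = 0 then 31 = 85d^2, so 85·31 = (85d)^2 is a perfect square in Q — but 85·31 = 2635 is not a perfect square (since 85 and 31 are distinct squarefree integers). Contradiction. Hence √31 ∉ Q(√85), so x^2 - 31 stays irreducible over Q(√85) and [Q(√85, √31) : Q(√85)] = 2. By the tower law, [Q(√85, √31) : Q] = 2 · 2 = 4.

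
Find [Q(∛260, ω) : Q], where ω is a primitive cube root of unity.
[Q(∛260, ω) : Q] = 6

[Q(∛260):Q] = 3 (min poly x^3 - 260, irreducible since 260 is not a perfect cube). [Q(ω):Q] = 2 (min poly x^2 + x + 1). Since Q(∛260) ⊂ R and ω ∉ R, we have ω ∉ Q(∛260), so x^2 + x + 1 remains irreducible over Q(∛260) and [Q(∛260, ω) : Q(∛260)] = 2. By the tower law, [Q(∛260, ω) : Q] = 3 · 2 = 6. (In fact Q(∛260, ω) is the splitting field of x^3 - 260 over Q.)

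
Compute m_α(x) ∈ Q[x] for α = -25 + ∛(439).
m_α(x) = x^3 + 75x^2 + 1875x + 15186

Set β = α + 25 = ∛(439), so β^3 = 439. Then (α + 25)^3 - 439 = 0, i.e. α is a root of g(x) = (x + 25)^3 - 439 = x^3 + 75x^2 + 1875x + 15186. Since g(x) = h(x + 25) where h(x) = x^3 - 439, and h is irreducible over Q (because 439 is not a perfect cube, so h has no rational root, and a monic cubic with no rational root is irreducible), g is also irreducible (irreducibility is preserved under the substitution x → x + 25). Hence m_α(x) = x^3 + 75x^2 + 1875x + 15186.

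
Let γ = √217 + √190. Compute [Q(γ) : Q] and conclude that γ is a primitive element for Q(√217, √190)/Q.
[Q(γ) : Q] = 4 (equivalently, Q(γ) = Q(√217, √190))

Obviously Q(γ) ⊆ Q(√217, √190), and [Q(√217, √190):Q] = 4 (since 217, 190 are distinct squarefree integers > 1 with 41230 not a perfect square). To show equality we compute the minimal polynomial of γ. From γ = √217 + √190: γ^2 = 217 + 2√(41230) + 190 = 407 + 2√(41230), so γ^2 - 407 = 2√(41230); squaring, (γ^2 - 407)^2 = 4·41230, i.e. γ^4 - 814γ^2 + 165649 - 164920 = 0, i.e. γ^4 - 814γ^2 + 729 = 0. So γ is a root of x^4 - 814x^2 + 729. This polynomial is irreducible over Q: it has no rational root (each ±√217 ± √190 is irrational), and any factorization into two quadratics over Q would force √(41230) ∈ Q (pairing opposite roots) or √217, √190 ∈ Q (other pairings), all impossible. Hence [Q(γ):Q] = 4 = [Q(√217, √190):Q], so Q(γ) = Q(√217, √190).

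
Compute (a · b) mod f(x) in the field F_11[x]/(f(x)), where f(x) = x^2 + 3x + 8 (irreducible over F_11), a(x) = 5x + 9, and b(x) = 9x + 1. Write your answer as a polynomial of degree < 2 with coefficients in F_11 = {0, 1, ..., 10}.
a · b ≡ 6x + 1 (mod f(x))

Multiply in F_11[x]: a(x)·b(x) = (5x + 9)·(9x + 1) = x^2 + 9x + 9. This has degree ≥ 2, so divide by f(x) over F_11: x^2 + 9x + 9 = (1)·(x^2 + 3x + 8) + (6x + 1). Hence a·b ≡ 6x + 1 (mod f). (F_11[x]/(f) is a field with 11^2 = 121 elements since f is irreducible of degree 2.)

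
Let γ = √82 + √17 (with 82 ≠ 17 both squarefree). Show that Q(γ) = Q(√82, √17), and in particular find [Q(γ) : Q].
[Q(γ) : Q] = 4 (equivalently, Q(γ) = Q(√82, √17))

Obviously Q(γ) ⊆ Q(√82, √17), and [Q(√82, √17):Q] = 4 (since 82, 17 are distinct squarefree integers > 1 with 1394 not a perfect square). To show equality we compute the minimal polynomial of γ. From γ = √82 + √17: γ^2 = 82 + 2√(1394) + 17 = 99 + 2√(1394), so γ^2 - 99 = 2√(1394); squaring, (γ^2 - 99)^2 = 4·1394, i.e. γ^4 - 198γ^2 + 9801 - 5576 = 0, i.e. γ^4 - 198γ^2 + 4225 = 0. So γ is a root of x^4 - 198x^2 + 4225. This polynomial is irreducible over Q: it has no rational root (each ±√82 ± √17 is irrational), and any factorization into two quadratics over Q would force √(1394) ∈ Q (pairing opposite roots) or √82, √17 ∈ Q (other pairings), all impossible. Hence [Q(γ):Q] = 4 = [Q(√82, √17):Q], so Q(γ) = Q(√82, √17).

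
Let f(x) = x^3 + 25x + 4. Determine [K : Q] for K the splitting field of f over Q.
[K : Q] = 6

By the rational root test, any rational root of the monic integer polynomial f(x) = x^3 + 25x + 4 must be an integer dividing the constant term 4, i.e. one of ±{1, 2, 4}. Evaluating: f(1) = 30, f(-1) = -22, f(2) = 62, f(-2) = -54, f(4) = 168, f(-4) = -160; none is 0, so f has no rational root and is therefore irreducible over Q (a cubic with no linear factor over a field is irreducible). For an irreducible cubic, the Galois group is A_3 or S_3 according as the discriminant disc(f) = -4a^3 - 27b^2 = -4·(25)^3 - 27·(4)^2 = -62932 is or is not a square in Q. Here disc(f) = -62932 is not a perfect square in Q, so the Galois group of f over Q is not contained in A_3 and must be all of S_3. The splitting field has degree |S_3| = 6 over Q, so [K : Q] = 6.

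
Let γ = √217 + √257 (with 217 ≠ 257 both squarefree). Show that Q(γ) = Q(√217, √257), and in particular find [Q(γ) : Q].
[Q(γ) : Q] = 4 (equivalently, Q(γ) = Q(√217, √257))

Obviously Q(γ) ⊆ Q(√217, √257), and [Q(√217, √257):Q] = 4 (since 217, 257 are distinct squarefree integers > 1 with 55769 not a perfect square). To show equality we compute the minimal polynomial of γ. From γ = √217 + √257: γ^2 = 217 + 2√(55769) + 257 = 474 + 2√(55769), so γ^2 - 474 = 2√(55769); squaring, (γ^2 - 474)^2 = 4·55769, i.e. γ^4 - 948γ^2 + 224676 - 223076 = 0, i.e. γ^4 - 948γ^2 + 1600 = 0. So γ is a root of x^4 - 948x^2 + 1600. This polynomial is irreducible over Q: it has no rational root (each ±√217 ± √257 is irrational), and any factorization into two quadratics over Q would force √(55769) ∈ Q (pairing opposite roots) or √217, √257 ∈ Q (other pairings), all impossible. Hence [Q(γ):Q] = 4 = [Q(√217, √257):Q], so Q(γ) = Q(√217, √257).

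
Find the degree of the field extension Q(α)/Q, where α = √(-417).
[Q(α):Q] = 2

[Q(α):Q] equals the degree of the minimal polynomial of α. Here α^2 = -417 and x^2 + 417 is irreducible (d = -417 is squarefree, ≠ 1, hence not a square), so deg(m_α) = 2. Thus [Q(α):Q] = 2.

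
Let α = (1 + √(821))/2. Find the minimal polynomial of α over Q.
m_α(x) = x^2 - x - 205

From 2α - 1 = √(821), squaring gives (2α - 1)^2 = 821, i.e. 4α^2 - 4α + 1 = 821, so α^2 - α + (1 - 821)/4 = 0. Since 821 ≡ 1 (mod 4), (1 - 821)/4 = -205 ∈ Z. The polynomial x^2 - x - 205 has discriminant 1 - 4·(-205) = 821, which is not a perfect square in Q (d = 821 is squarefree and ≠ 1), so x^2 - x - 205 is irreducible over Q. It is the minimal polynomial of α.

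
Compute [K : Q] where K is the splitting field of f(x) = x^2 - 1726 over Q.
[K : Q] = 2

f(x) = x^2 - 1726 factors as (x - √1726)(x + √1726). The splitting field is K = Q(√1726). Since 1726 is squarefree and > 1, it is not a perfect square, so x^2 - 1726 is irreducible over Q and [Q(√1726) : Q] = 2. Hence [K : Q] = 2.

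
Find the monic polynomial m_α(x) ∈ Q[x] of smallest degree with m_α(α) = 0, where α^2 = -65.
m_α(x) = x^2 + 65

α satisfies α^2 + 65 = 0, so x^2 + 65 annihilates α. Since d = -65 is squarefree and ≠ 1, it is not a perfect square in Q, so x^2 + 65 has no rational root and is therefore irreducible over Q (a degree-2 polynomial over a field is irreducible iff it has no root). Hence m_α(x) = x^2 + 65.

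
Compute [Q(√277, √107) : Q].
[Q(√277, √107) : Q] = 4

[Q(√277):Q] = 2 (min poly x^2 - 277, irreducible since 277 is squarefree > 1). For the top step, suppose √107 ∈ Q(√277), say √107 = c + d√277 with c, d ∈ Q. Squaring: 107 = c^2 + 277d^2 + 2cd√277. Since √277 ∉ Q this forces 2cd = 0. If d = 0 then √107 = c ∈ Q, contradicting 107 squarefree > 1. If c = 0 then 107 = 277d^2, so 277·107 = (277d)^2 is a perfect square in Q — but 277·107 = 29639 is not a perfect square (since 277 and 107 are distinct squarefree integers). Contradiction. Hence √107 ∉ Q(√277), so x^2 - 107 stays irreducible over Q(√277) and [Q(√277, √107) : Q(√277)] = 2. By the tower law, [Q(√277, √107) : Q] = 2 · 2 = 4.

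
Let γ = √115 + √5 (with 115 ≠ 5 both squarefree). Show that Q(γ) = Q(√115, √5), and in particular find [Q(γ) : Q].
[Q(γ) : Q] = 4 (equivalently, Q(γ) = Q(√115, √5))

Obviously Q(γ) ⊆ Q(√115, √5), and [Q(√115, √5):Q] = 4 (since 115, 5 are distinct squarefree integers > 1 with 575 not a perfect square). To show equality we compute the minimal polynomial of γ. From γ = √115 + √5: γ^2 = 115 + 2√(575) + 5 = 120 + 2√(575), so γ^2 - 120 = 2√(575); squaring, (γ^2 - 120)^2 = 4·575, i.e. γ^4 - 240γ^2 + 14400 - 2300 = 0, i.e. γ^4 - 240γ^2 + 12100 = 0. So γ is a root of x^4 - 240x^2 + 12100. This polynomial is irreducible over Q: it has no rational root (each ±√115 ± √5 is irrational), and any factorization into two quadratics over Q would force √(575) ∈ Q (pairing opposite roots) or √115, √5 ∈ Q (other pairings), all impossible. Hence [Q(γ):Q] = 4 = [Q(√115, √5):Q], so Q(γ) = Q(√115, √5).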